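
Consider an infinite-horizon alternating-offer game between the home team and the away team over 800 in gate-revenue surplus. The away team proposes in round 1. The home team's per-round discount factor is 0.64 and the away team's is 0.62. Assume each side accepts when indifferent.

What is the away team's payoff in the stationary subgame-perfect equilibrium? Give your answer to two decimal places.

477.45

When the away team proposes, the home team accepts any offer worth at least 0.64 times what the home team would get by proposing next round; and vice versa.
This gives x = 800 − 0.64y and y = 800 − 0.62x, where x and y are each side's share when it proposes.
Hence (1 − 0.64·0.62)x = 800(1 − 0.64), i.e. 0.6032·x = 288.
x ≈ 477.4536; the home team's share is 800 − x ≈ 322.5464.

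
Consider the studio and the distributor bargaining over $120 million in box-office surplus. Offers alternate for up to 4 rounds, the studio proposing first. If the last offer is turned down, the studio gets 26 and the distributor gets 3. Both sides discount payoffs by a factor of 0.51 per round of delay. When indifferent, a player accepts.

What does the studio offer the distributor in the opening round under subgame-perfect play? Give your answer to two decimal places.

42.46

Work backward from the last round.
Round 4 (the distributor proposes): the studio gets 26 if talks fail, so the distributor offers 26 and keeps 94.
Round 3 (the studio proposes): the distributor can get 94 next round, worth 0.51 × 94 = 47.94 now; the studio offers that and keeps 72.06.
Round 2 (the distributor proposes): the studio can get 72.06 next round, worth 0.51 × 72.06 = 36.7506 now, so the distributor offers 36.7506, keeping 83.2494.
Round 1 (the studio proposes): the distributor can get 83.2494 next round, worth 0.51 × 83.2494 = 42.457194 now; the studio offers that and keeps 77.542806.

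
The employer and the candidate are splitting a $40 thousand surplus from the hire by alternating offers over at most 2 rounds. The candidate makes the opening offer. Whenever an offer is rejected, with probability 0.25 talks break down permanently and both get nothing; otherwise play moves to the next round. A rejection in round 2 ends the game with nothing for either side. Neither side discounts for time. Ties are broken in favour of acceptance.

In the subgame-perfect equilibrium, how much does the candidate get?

Round 2 (the employer proposes): the candidate will accept anything ≥ 0, so the employer offers 0 and keeps 40.
Round 1 (the candidate proposes): rejecting gives the employer an expected 0.75 × 40 = 30. The candidate offers 30 and keeps 40 − 30 = 10.

10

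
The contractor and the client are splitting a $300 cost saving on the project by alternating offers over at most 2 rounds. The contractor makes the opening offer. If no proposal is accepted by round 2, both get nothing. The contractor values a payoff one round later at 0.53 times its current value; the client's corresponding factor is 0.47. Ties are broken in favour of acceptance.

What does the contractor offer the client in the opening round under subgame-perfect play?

141

Round 2 (the client proposes): the contractor will accept anything ≥ 0, so the client offers 0 and keeps 300.
Round 1 (the contractor proposes): the client can get 300 next round, worth 0.47 × 300 = 141 now; the contractor offers that and keeps 159.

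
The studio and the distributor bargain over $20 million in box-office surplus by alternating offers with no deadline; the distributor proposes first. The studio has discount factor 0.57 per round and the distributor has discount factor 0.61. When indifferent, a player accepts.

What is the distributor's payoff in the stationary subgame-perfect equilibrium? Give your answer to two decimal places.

Let x be the distributor's share when the distributor proposes and y be the studio's share when the studio proposes.
The studio accepts iff offered ≥ 0.57·y, so x = 20 − 0.57y. Symmetrically y = 20 − 0.61x.
Substituting: x = 20 − 0.57(20 − 0.61x), giving x(1 − 0.61·0.57) = 20(1 − 0.57).
So x = 20 × 0.43 / 0.6523 ≈ 13.1841, and the studio receives 20 − x ≈ 6.8159.

13.18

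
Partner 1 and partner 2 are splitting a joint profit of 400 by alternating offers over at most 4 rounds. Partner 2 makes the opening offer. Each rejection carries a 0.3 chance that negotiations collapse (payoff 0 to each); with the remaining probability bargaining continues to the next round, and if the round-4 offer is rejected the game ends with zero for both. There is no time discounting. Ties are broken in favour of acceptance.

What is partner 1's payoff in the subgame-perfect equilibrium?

Round 4 (partner 1 proposes): partner 2 will accept anything ≥ 0, so partner 1 offers 0 and keeps 400.
Round 3 (partner 2 proposes): rejecting gives partner 1 an expected 0.7 × 400 = 280, so partner 2 offers 280, keeping 120.
Round 2 (partner 1 proposes): rejecting gives partner 2 an expected 0.7 × 120 = 84. Partner 1 offers 84 and keeps 400 − 84 = 316.
Round 1 (partner 2 proposes): rejecting gives partner 1 an expected 0.7 × 316 = 221.2. Partner 2 offers 221.2 and keeps 400 − 221.2 = 178.8.

221.2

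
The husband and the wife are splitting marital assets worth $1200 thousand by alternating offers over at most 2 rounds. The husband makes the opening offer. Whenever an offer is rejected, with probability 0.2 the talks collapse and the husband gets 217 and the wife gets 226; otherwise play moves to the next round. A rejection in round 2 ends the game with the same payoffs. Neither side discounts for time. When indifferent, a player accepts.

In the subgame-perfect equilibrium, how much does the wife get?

831.6

By backward induction:
Round 2 (the wife proposes): the husband gets 217 if talks fail, so the wife offers 217 and keeps 983.
Round 1 (the husband proposes): rejecting gives the wife an expected 0.8 × 983 + 0.2 × 226 = 831.6. The husband offers 831.6 and keeps 1200 − 831.6 = 368.4.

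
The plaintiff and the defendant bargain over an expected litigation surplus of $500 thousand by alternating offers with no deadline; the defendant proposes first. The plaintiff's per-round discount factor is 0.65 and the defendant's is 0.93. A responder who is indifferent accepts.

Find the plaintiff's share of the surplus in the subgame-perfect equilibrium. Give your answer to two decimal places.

57.52

When the defendant proposes, the plaintiff accepts any offer worth at least 0.65 times what the plaintiff would get by proposing next round; and vice versa.
This gives x = 500 − 0.65y and y = 500 − 0.93x, where x and y are each side's share when it proposes.
Hence (1 − 0.65·0.93)x = 500(1 − 0.65), i.e. 0.3955·x = 175.
x ≈ 442.4779; the plaintiff's share is 500 − x ≈ 57.5221.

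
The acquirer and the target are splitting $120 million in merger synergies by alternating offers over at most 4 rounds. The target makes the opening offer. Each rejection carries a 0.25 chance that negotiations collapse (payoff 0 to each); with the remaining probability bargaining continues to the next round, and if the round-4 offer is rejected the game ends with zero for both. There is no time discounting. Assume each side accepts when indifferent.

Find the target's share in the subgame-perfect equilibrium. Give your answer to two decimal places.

By backward induction:
Round 4 (the acquirer proposes): the target will accept anything ≥ 0, so the acquirer offers 0 and keeps 120.
Round 3 (the target proposes): rejecting gives the acquirer an expected 0.75 × 120 = 90. The target offers 90 and keeps 120 − 90 = 30.
Round 2 (the acquirer proposes): rejecting gives the target an expected 0.75 × 30 = 22.5; the acquirer offers that and keeps 97.5.
Round 1 (the target proposes): rejecting gives the acquirer an expected 0.75 × 97.5 = 73.125, so the target offers 73.125, keeping 46.875.

46.88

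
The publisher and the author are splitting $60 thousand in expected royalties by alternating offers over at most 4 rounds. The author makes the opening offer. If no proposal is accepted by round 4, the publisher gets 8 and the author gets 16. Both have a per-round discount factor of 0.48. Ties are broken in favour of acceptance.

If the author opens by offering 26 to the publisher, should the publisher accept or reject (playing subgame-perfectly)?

Round 4 (the publisher proposes): the author gets 16 if talks fail, so the publisher offers 16 and keeps 44.
Round 3 (the author proposes): the publisher can get 44 next round, worth 0.48 × 44 = 21.12 now, so the author offers 21.12, keeping 38.88.
Round 2 (the publisher proposes): the author can get 38.88 next round, worth 0.48 × 38.88 = 18.6624 now. The publisher offers 18.6624 and keeps 60 − 18.6624 = 41.3376.
So by rejecting in round 1, the publisher gets 41.3376 next round, worth 0.48 × 41.3376 = 19.842048 now.
Offer 26 ≥ 19.842048, so the publisher accepts.

Accept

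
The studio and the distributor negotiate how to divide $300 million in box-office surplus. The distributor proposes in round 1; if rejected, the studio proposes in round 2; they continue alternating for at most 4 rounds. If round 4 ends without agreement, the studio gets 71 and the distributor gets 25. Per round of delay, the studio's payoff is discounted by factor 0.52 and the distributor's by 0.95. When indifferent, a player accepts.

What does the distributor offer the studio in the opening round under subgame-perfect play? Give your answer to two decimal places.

78.44

Round 4 (the studio proposes): the distributor gets 25 if talks fail, so the studio offers 25 and keeps 275.
Round 3 (the distributor proposes): the studio can get 275 next round, worth 0.52 × 275 = 143 now. The distributor offers 143 and keeps 300 − 143 = 157.
Round 2 (the studio proposes): the distributor can get 157 next round, worth 0.95 × 157 = 149.15 now, so the studio offers 149.15, keeping 150.85.
Round 1 (the distributor proposes): the studio can get 150.85 next round, worth 0.52 × 150.85 = 78.442 now. The distributor offers 78.442 and keeps 300 − 78.442 = 221.558.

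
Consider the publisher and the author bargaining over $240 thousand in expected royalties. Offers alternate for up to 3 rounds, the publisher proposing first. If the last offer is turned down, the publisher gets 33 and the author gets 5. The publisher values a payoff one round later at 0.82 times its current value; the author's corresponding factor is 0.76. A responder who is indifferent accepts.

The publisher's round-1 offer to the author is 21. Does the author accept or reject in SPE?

Reject

Round 3 (the publisher proposes): the author gets 5 if talks fail, so the publisher offers 5 and keeps 235.
Round 2 (the author proposes): the publisher can get 235 next round, worth 0.82 × 235 = 192.7 now, so the author offers 192.7, keeping 47.3.
So by rejecting in round 1, the author gets 47.3 next round, worth 0.76 × 47.3 = 35.948 now.
Offer 21 < 35.948, so the author rejects.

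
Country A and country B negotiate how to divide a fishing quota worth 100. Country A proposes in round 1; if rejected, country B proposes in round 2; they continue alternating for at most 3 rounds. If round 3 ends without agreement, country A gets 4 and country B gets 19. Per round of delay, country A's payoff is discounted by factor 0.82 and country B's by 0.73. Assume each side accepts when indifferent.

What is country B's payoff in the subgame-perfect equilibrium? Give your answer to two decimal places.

By backward induction:
Round 3 (country A proposes): country B gets 19 if talks fail, so country A offers 19 and keeps 81.
Round 2 (country B proposes): country A can get 81 next round, worth 0.82 × 81 = 66.42 now, so country B offers 66.42, keeping 33.58.
Round 1 (country A proposes): country B can get 33.58 next round, worth 0.73 × 33.58 = 24.5134 now; country A offers that and keeps 75.4866.

24.51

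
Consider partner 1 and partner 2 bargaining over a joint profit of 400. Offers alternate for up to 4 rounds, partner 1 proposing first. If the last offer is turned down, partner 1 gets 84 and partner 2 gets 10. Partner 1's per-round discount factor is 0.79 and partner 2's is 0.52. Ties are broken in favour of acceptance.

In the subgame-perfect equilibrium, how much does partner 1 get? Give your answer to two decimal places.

288.82

Round 4 (partner 2 proposes): partner 1 gets 84 if talks fail, so partner 2 offers 84 and keeps 316.
Round 3 (partner 1 proposes): partner 2 can get 316 next round, worth 0.52 × 316 = 164.32 now. Partner 1 offers 164.32 and keeps 400 − 164.32 = 235.68.
Round 2 (partner 2 proposes): partner 1 can get 235.68 next round, worth 0.79 × 235.68 = 186.1872 now; partner 2 offers that and keeps 213.8128.
Round 1 (partner 1 proposes): partner 2 can get 213.8128 next round, worth 0.52 × 213.8128 = 111.182656 now, so partner 1 offers 111.182656, keeping 288.817344.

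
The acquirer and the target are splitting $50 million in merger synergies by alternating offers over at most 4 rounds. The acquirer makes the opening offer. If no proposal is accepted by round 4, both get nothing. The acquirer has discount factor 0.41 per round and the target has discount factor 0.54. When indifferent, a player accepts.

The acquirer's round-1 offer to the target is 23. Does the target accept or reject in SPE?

Round 4 (the target proposes): rejection yields 0 for the acquirer; the target offers 0 and keeps 50.
Round 3 (the acquirer proposes): the target can get 50 next round, worth 0.54 × 50 = 27 now. The acquirer offers 27 and keeps 50 − 27 = 23.
Round 2 (the target proposes): the acquirer can get 23 next round, worth 0.41 × 23 = 9.43 now. The target offers 9.43 and keeps 50 − 9.43 = 40.57.
So by rejecting in round 1, the target gets 40.57 next round, worth 0.54 × 40.57 = 21.9078 now.
Offer 23 ≥ 21.9078, so the target accepts.

Accept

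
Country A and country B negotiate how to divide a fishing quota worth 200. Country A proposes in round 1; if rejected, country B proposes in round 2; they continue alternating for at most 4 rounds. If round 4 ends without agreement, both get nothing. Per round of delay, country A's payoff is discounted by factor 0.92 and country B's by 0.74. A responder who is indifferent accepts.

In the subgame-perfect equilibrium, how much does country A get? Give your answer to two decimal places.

Round 4 (country B proposes): rejection yields 0 for country A; country B offers 0 and keeps 200.
Round 3 (country A proposes): country B can get 200 next round, worth 0.74 × 200 = 148 now. Country A offers 148 and keeps 200 − 148 = 52.
Round 2 (country B proposes): country A can get 52 next round, worth 0.92 × 52 = 47.84 now; country B offers that and keeps 152.16.
Round 1 (country A proposes): country B can get 152.16 next round, worth 0.74 × 152.16 = 112.5984 now; country A offers that and keeps 87.4016.

87.40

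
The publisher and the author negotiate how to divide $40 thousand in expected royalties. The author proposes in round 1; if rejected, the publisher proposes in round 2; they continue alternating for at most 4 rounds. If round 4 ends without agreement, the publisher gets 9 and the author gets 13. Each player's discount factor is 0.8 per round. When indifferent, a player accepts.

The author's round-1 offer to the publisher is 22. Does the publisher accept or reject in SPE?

Round 4 (the publisher proposes): the author gets 13 if talks fail, so the publisher offers 13 and keeps 27.
Round 3 (the author proposes): the publisher can get 27 next round, worth 0.8 × 27 = 21.6 now. The author offers 21.6 and keeps 40 − 21.6 = 18.4.
Round 2 (the publisher proposes): the author can get 18.4 next round, worth 0.8 × 18.4 = 14.72 now, so the publisher offers 14.72, keeping 25.28.
So by rejecting in round 1, the publisher gets 25.28 next round, worth 0.8 × 25.28 = 20.224 now.
Offer 22 ≥ 20.224, so the publisher accepts.

Accept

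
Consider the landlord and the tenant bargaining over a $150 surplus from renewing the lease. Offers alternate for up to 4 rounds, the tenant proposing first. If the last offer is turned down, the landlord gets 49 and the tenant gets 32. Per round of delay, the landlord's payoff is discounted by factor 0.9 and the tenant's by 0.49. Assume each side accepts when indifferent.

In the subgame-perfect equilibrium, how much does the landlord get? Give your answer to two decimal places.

115.68

Round 4 (the landlord proposes): the tenant gets 32 if talks fail, so the landlord offers 32 and keeps 118.
Round 3 (the tenant proposes): the landlord can get 118 next round, worth 0.9 × 118 = 106.2 now, so the tenant offers 106.2, keeping 43.8.
Round 2 (the landlord proposes): the tenant can get 43.8 next round, worth 0.49 × 43.8 = 21.462 now. The landlord offers 21.462 and keeps 150 − 21.462 = 128.538.
Round 1 (the tenant proposes): the landlord can get 128.538 next round, worth 0.9 × 128.538 = 115.6842 now; the tenant offers that and keeps 34.3158.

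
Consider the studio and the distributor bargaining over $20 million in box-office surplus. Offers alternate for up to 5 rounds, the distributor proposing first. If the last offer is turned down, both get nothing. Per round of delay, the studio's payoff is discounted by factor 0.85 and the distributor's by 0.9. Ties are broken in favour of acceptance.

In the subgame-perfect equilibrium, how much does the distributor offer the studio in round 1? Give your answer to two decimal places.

Round 5 (the distributor proposes): rejection yields 0 for the studio; the distributor offers 0 and keeps 20.
Round 4 (the studio proposes): the distributor can get 20 next round, worth 0.9 × 20 = 18 now. The studio offers 18 and keeps 20 − 18 = 2.
Round 3 (the distributor proposes): the studio can get 2 next round, worth 0.85 × 2 = 1.7 now; the distributor offers that and keeps 18.3.
Round 2 (the studio proposes): the distributor can get 18.3 next round, worth 0.9 × 18.3 = 16.47 now. The studio offers 16.47 and keeps 20 − 16.47 = 3.53.
Round 1 (the distributor proposes): the studio can get 3.53 next round, worth 0.85 × 3.53 = 3.0005 now; the distributor offers that and keeps 16.9995.

3.00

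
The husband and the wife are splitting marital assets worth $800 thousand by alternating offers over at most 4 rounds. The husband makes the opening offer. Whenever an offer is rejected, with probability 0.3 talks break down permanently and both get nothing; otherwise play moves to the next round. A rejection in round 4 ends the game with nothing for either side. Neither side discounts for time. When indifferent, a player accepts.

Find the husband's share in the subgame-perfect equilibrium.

357.6

Round 4 (the wife proposes): rejection yields 0 for the husband; the wife offers 0 and keeps 800.
Round 3 (the husband proposes): rejecting gives the wife an expected 0.7 × 800 = 560; the husband offers that and keeps 240.
Round 2 (the wife proposes): rejecting gives the husband an expected 0.7 × 240 = 168; the wife offers that and keeps 632.
Round 1 (the husband proposes): rejecting gives the wife an expected 0.7 × 632 = 442.4, so the husband offers 442.4, keeping 357.6.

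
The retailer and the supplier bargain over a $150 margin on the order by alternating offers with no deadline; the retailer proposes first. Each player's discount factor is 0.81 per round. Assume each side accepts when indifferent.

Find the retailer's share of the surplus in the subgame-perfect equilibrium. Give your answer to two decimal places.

82.87

When the retailer proposes, the supplier accepts any offer worth at least 0.81 times what the supplier would get by proposing next round; and vice versa.
This gives x = 150 − 0.81y and y = 150 − 0.81x, where x and y are each side's share when it proposes.
Hence (1 − 0.81·0.81)x = 150(1 − 0.81), i.e. 0.3439·x = 28.5.
x ≈ 82.8729; the supplier's share is 150 − x ≈ 67.1271.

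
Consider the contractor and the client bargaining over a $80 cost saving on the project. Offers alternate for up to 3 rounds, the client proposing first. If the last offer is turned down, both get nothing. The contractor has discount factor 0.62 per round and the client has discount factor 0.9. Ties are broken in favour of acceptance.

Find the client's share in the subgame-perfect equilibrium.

75.04

Round 3 (the client proposes): rejection yields 0 for the contractor; the client offers 0 and keeps 80.
Round 2 (the contractor proposes): the client can get 80 next round, worth 0.9 × 80 = 72 now. The contractor offers 72 and keeps 80 − 72 = 8.
Round 1 (the client proposes): the contractor can get 8 next round, worth 0.62 × 8 = 4.96 now, so the client offers 4.96, keeping 75.04.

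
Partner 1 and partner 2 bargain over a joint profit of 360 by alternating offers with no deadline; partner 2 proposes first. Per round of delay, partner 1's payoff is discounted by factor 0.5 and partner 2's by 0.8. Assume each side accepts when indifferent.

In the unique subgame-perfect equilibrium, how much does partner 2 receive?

When partner 2 proposes, partner 1 accepts any offer worth at least 0.5 times what partner 1 would get by proposing next round; and vice versa.
This gives x = 360 − 0.5y and y = 360 − 0.8x, where x and y are each side's share when it proposes.
Hence (1 − 0.5·0.8)x = 360(1 − 0.5), i.e. 0.6·x = 180.
x = 300; partner 1's share is 360 − x = 60.

300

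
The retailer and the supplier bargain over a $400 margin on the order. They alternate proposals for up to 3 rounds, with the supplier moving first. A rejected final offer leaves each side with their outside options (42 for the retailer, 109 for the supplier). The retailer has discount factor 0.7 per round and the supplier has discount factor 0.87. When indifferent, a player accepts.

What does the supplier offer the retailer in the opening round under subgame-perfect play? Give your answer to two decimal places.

Work backward from the last round.
Round 3 (the supplier proposes): the retailer gets 42 if talks fail, so the supplier offers 42 and keeps 358.
Round 2 (the retailer proposes): the supplier can get 358 next round, worth 0.87 × 358 = 311.46 now; the retailer offers that and keeps 88.54.
Round 1 (the supplier proposes): the retailer can get 88.54 next round, worth 0.7 × 88.54 = 61.978 now, so the supplier offers 61.978, keeping 338.022.

61.98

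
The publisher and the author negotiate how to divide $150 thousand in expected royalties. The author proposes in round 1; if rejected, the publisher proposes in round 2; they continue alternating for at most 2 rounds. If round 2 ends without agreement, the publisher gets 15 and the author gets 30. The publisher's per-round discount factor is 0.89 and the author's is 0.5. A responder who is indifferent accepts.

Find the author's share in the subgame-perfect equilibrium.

Round 2 (the publisher proposes): the author gets 30 if talks fail, so the publisher offers 30 and keeps 120.
Round 1 (the author proposes): the publisher can get 120 next round, worth 0.89 × 120 = 106.8 now, so the author offers 106.8, keeping 43.2.

43.2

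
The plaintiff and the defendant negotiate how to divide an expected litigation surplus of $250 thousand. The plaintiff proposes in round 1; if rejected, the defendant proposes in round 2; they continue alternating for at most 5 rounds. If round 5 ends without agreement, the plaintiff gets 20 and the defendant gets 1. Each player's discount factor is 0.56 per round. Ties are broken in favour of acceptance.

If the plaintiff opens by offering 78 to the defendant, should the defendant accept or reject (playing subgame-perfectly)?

Work out the defendant's continuation value if the offer is rejected.
Round 5 (the plaintiff proposes): the defendant gets 1 if talks fail, so the plaintiff offers 1 and keeps 249.
Round 4 (the defendant proposes): the plaintiff can get 249 next round, worth 0.56 × 249 = 139.44 now. The defendant offers 139.44 and keeps 250 − 139.44 = 110.56.
Round 3 (the plaintiff proposes): the defendant can get 110.56 next round, worth 0.56 × 110.56 = 61.9136 now. The plaintiff offers 61.9136 and keeps 250 − 61.9136 = 188.0864.
Round 2 (the defendant proposes): the plaintiff can get 188.0864 next round, worth 0.56 × 188.0864 = 105.328384 now, so the defendant offers 105.328384, keeping 144.671616.
So by rejecting in round 1, the defendant gets 144.671616 next round, worth 0.56 × 144.671616 = 81.01610496 now.
Offer 78 < 81.01610496, so the defendant rejects.

Reject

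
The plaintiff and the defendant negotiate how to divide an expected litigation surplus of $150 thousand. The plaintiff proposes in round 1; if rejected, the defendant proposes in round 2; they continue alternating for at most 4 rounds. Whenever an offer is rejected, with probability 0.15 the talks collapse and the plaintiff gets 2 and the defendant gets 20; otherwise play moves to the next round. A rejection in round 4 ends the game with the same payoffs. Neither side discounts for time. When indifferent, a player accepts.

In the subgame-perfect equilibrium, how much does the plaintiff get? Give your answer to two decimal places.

35.07

Round 4 (the defendant proposes): the plaintiff gets 2 if talks fail, so the defendant offers 2 and keeps 148.
Round 3 (the plaintiff proposes): rejecting gives the defendant an expected 0.85 × 148 + 0.15 × 20 = 128.8, so the plaintiff offers 128.8, keeping 21.2.
Round 2 (the defendant proposes): rejecting gives the plaintiff an expected 0.85 × 21.2 + 0.15 × 2 = 18.32, so the defendant offers 18.32, keeping 131.68.
Round 1 (the plaintiff proposes): rejecting gives the defendant an expected 0.85 × 131.68 + 0.15 × 20 = 114.928. The plaintiff offers 114.928 and keeps 150 − 114.928 = 35.072.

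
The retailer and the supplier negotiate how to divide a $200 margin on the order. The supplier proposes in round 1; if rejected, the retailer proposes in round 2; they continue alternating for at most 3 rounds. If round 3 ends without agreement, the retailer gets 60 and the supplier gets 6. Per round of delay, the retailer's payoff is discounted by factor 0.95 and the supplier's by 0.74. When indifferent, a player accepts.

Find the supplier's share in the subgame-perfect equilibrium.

Round 3 (the supplier proposes): the retailer gets 60 if talks fail, so the supplier offers 60 and keeps 140.
Round 2 (the retailer proposes): the supplier can get 140 next round, worth 0.74 × 140 = 103.6 now; the retailer offers that and keeps 96.4.
Round 1 (the supplier proposes): the retailer can get 96.4 next round, worth 0.95 × 96.4 = 91.58 now. The supplier offers 91.58 and keeps 200 − 91.58 = 108.42.

108.42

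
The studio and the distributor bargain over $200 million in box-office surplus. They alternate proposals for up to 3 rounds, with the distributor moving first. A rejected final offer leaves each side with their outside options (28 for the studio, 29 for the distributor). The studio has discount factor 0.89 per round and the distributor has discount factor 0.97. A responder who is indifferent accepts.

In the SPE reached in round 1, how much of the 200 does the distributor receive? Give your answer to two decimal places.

Round 3 (the distributor proposes): the studio gets 28 if talks fail, so the distributor offers 28 and keeps 172.
Round 2 (the studio proposes): the distributor can get 172 next round, worth 0.97 × 172 = 166.84 now; the studio offers that and keeps 33.16.
Round 1 (the distributor proposes): the studio can get 33.16 next round, worth 0.89 × 33.16 = 29.5124 now; the distributor offers that and keeps 170.4876.

170.49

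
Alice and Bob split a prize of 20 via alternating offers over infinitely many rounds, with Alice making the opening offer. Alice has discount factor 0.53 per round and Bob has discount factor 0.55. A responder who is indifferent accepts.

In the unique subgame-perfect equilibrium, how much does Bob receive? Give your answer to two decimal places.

7.30

In a stationary SPE each proposer offers the other exactly their discounted continuation value.
If Alice keeps x when proposing and Bob keeps y when proposing, then x = 20 − 0.55y and y = 20 − 0.53x.
Solving: x = 20(1 − 0.55) / (1 − 0.53·0.55) = 9 / 0.7085 ≈ 12.7029.
Bob gets 20 − 12.7029 ≈ 7.2971.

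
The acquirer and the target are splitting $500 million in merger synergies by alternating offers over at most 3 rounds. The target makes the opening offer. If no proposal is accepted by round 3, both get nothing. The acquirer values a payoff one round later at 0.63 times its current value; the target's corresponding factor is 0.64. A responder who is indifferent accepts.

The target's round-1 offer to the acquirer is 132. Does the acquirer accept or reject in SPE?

Accept

Round 3 (the target proposes): the acquirer will accept anything ≥ 0, so the target offers 0 and keeps 500.
Round 2 (the acquirer proposes): the target can get 500 next round, worth 0.64 × 500 = 320 now, so the acquirer offers 320, keeping 180.
So by rejecting in round 1, the acquirer gets 180 next round, worth 0.63 × 180 = 113.4 now.
Offer 132 ≥ 113.4, so the acquirer accepts.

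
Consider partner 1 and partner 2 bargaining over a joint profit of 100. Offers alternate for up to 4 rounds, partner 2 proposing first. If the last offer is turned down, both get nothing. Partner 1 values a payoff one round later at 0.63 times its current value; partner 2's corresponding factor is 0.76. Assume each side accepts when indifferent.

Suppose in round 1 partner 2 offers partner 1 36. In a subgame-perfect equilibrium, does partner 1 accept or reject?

Work out partner 1's continuation value if the offer is rejected.
Round 4 (partner 1 proposes): partner 2 will accept anything ≥ 0, so partner 1 offers 0 and keeps 100.
Round 3 (partner 2 proposes): partner 1 can get 100 next round, worth 0.63 × 100 = 63 now, so partner 2 offers 63, keeping 37.
Round 2 (partner 1 proposes): partner 2 can get 37 next round, worth 0.76 × 37 = 28.12 now, so partner 1 offers 28.12, keeping 71.88.
So by rejecting in round 1, partner 1 gets 71.88 next round, worth 0.63 × 71.88 = 45.2844 now.
Offer 36 < 45.2844, so partner 1 rejects.

Reject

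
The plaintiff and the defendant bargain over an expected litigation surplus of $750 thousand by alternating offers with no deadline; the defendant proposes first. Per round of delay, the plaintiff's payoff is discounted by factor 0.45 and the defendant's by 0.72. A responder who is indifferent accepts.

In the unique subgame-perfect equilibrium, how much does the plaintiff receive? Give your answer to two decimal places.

139.79

Let x be the defendant's share when the defendant proposes and y be the plaintiff's share when the plaintiff proposes.
The plaintiff accepts iff offered ≥ 0.45·y, so x = 750 − 0.45y. Symmetrically y = 750 − 0.72x.
Substituting: x = 750 − 0.45(750 − 0.72x), giving x(1 − 0.72·0.45) = 750(1 − 0.45).
So x = 750 × 0.55 / 0.676 ≈ 610.2071, and the plaintiff receives 750 − x ≈ 139.7929.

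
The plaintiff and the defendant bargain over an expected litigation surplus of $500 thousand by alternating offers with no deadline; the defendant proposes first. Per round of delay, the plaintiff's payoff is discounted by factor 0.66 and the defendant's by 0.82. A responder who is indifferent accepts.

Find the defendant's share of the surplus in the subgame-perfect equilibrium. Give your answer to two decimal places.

Let x be the defendant's share when the defendant proposes and y be the plaintiff's share when the plaintiff proposes.
The plaintiff accepts iff offered ≥ 0.66·y, so x = 500 − 0.66y. Symmetrically y = 500 − 0.82x.
Substituting: x = 500 − 0.66(500 − 0.82x), giving x(1 − 0.82·0.66) = 500(1 − 0.66).
So x = 500 × 0.34 / 0.4588 ≈ 370.5318, and the plaintiff receives 500 − x ≈ 129.4682.

370.53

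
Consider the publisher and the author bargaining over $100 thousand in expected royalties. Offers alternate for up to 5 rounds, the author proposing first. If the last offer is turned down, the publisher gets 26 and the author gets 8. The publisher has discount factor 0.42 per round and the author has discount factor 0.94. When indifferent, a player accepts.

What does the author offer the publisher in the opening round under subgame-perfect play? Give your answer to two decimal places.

Round 5 (the author proposes): the publisher gets 26 if talks fail, so the author offers 26 and keeps 74.
Round 4 (the publisher proposes): the author can get 74 next round, worth 0.94 × 74 = 69.56 now; the publisher offers that and keeps 30.44.
Round 3 (the author proposes): the publisher can get 30.44 next round, worth 0.42 × 30.44 = 12.7848 now. The author offers 12.7848 and keeps 100 − 12.7848 = 87.2152.
Round 2 (the publisher proposes): the author can get 87.2152 next round, worth 0.94 × 87.2152 = 81.982288 now; the publisher offers that and keeps 18.017712.
Round 1 (the author proposes): the publisher can get 18.017712 next round, worth 0.42 × 18.017712 = 7.56743904 now. The author offers 7.56743904 and keeps 100 − 7.56743904 = 92.43256096.

7.57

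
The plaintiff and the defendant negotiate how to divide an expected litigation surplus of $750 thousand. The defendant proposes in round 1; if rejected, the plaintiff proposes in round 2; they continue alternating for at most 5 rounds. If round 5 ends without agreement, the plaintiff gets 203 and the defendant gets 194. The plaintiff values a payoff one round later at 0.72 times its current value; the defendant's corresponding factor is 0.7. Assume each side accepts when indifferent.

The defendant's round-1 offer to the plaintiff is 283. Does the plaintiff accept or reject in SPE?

Reject

Round 5 (the defendant proposes): the plaintiff gets 203 if talks fail, so the defendant offers 203 and keeps 547.
Round 4 (the plaintiff proposes): the defendant can get 547 next round, worth 0.7 × 547 = 382.9 now. The plaintiff offers 382.9 and keeps 750 − 382.9 = 367.1.
Round 3 (the defendant proposes): the plaintiff can get 367.1 next round, worth 0.72 × 367.1 = 264.312 now, so the defendant offers 264.312, keeping 485.688.
Round 2 (the plaintiff proposes): the defendant can get 485.688 next round, worth 0.7 × 485.688 = 339.9816 now. The plaintiff offers 339.9816 and keeps 750 − 339.9816 = 410.0184.
So by rejecting in round 1, the plaintiff gets 410.0184 next round, worth 0.72 × 410.0184 = 295.213248 now.
Offer 283 < 295.213248, so the plaintiff rejects.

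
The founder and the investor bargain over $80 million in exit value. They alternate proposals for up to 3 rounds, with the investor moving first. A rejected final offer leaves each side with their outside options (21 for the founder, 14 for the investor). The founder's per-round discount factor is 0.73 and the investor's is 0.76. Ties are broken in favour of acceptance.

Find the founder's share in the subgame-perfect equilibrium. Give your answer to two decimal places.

Solve by backward induction from round 3.
Round 3 (the investor proposes): the founder gets 21 if talks fail, so the investor offers 21 and keeps 59.
Round 2 (the founder proposes): the investor can get 59 next round, worth 0.76 × 59 = 44.84 now. The founder offers 44.84 and keeps 80 − 44.84 = 35.16.
Round 1 (the investor proposes): the founder can get 35.16 next round, worth 0.73 × 35.16 = 25.6668 now; the investor offers that and keeps 54.3332.

25.67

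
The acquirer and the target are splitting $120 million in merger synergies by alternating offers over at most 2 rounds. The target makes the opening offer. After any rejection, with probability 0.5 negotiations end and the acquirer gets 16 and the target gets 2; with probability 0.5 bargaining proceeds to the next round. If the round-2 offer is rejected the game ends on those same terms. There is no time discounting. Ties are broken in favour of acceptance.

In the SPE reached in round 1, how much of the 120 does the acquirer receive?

By backward induction:
Round 2 (the acquirer proposes): the target gets 2 if talks fail, so the acquirer offers 2 and keeps 118.
Round 1 (the target proposes): rejecting gives the acquirer an expected 0.5 × 118 + 0.5 × 16 = 67, so the target offers 67, keeping 53.

67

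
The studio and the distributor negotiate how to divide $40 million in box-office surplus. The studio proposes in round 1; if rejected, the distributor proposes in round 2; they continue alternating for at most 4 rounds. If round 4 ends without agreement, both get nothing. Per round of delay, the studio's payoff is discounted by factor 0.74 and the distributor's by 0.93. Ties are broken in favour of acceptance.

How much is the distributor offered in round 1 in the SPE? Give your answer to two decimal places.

35.27

Round 4 (the distributor proposes): rejection yields 0 for the studio; the distributor offers 0 and keeps 40.
Round 3 (the studio proposes): the distributor can get 40 next round, worth 0.93 × 40 = 37.2 now, so the studio offers 37.2, keeping 2.8.
Round 2 (the distributor proposes): the studio can get 2.8 next round, worth 0.74 × 2.8 = 2.072 now; the distributor offers that and keeps 37.928.
Round 1 (the studio proposes): the distributor can get 37.928 next round, worth 0.93 × 37.928 = 35.27304 now, so the studio offers 35.27304, keeping 4.72696.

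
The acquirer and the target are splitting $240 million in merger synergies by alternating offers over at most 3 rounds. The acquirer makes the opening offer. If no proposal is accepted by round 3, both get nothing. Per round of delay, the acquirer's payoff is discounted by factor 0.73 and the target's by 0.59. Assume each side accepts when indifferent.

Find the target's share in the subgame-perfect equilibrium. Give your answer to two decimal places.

38.23

Round 3 (the acquirer proposes): rejection yields 0 for the target; the acquirer offers 0 and keeps 240.
Round 2 (the target proposes): the acquirer can get 240 next round, worth 0.73 × 240 = 175.2 now; the target offers that and keeps 64.8.
Round 1 (the acquirer proposes): the target can get 64.8 next round, worth 0.59 × 64.8 = 38.232 now. The acquirer offers 38.232 and keeps 240 − 38.232 = 201.768.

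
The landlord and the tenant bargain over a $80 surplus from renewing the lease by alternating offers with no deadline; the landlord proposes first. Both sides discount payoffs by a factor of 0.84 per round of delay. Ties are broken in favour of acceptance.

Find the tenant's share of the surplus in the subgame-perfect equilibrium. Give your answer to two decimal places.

36.52

In a stationary SPE each proposer offers the other exactly their discounted continuation value.
If the landlord keeps x when proposing and the tenant keeps y when proposing, then x = 80 − 0.84y and y = 80 − 0.84x.
Solving: x = 80(1 − 0.84) / (1 − 0.84·0.84) = 12.8 / 0.2944 ≈ 43.4783.
The tenant gets 80 − 43.4783 ≈ 36.5217.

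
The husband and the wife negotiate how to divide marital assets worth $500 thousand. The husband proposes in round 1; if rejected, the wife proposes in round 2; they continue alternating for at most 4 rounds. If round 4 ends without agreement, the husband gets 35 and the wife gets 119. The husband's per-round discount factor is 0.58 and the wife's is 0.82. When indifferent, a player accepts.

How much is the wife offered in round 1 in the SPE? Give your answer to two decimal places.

353.55

Round 4 (the wife proposes): the husband gets 35 if talks fail, so the wife offers 35 and keeps 465.
Round 3 (the husband proposes): the wife can get 465 next round, worth 0.82 × 465 = 381.3 now, so the husband offers 381.3, keeping 118.7.
Round 2 (the wife proposes): the husband can get 118.7 next round, worth 0.58 × 118.7 = 68.846 now. The wife offers 68.846 and keeps 500 − 68.846 = 431.154.
Round 1 (the husband proposes): the wife can get 431.154 next round, worth 0.82 × 431.154 = 353.54628 now, so the husband offers 353.54628, keeping 146.45372.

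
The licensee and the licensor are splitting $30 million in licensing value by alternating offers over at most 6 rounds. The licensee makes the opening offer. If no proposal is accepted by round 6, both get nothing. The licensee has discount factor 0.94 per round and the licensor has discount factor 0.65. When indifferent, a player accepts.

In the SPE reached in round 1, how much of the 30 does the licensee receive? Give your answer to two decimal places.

20.84

Work backward from the last round.
Round 6 (the licensor proposes): the licensee will accept anything ≥ 0, so the licensor offers 0 and keeps 30.
Round 5 (the licensee proposes): the licensor can get 30 next round, worth 0.65 × 30 = 19.5 now. The licensee offers 19.5 and keeps 30 − 19.5 = 10.5.
Round 4 (the licensor proposes): the licensee can get 10.5 next round, worth 0.94 × 10.5 = 9.87 now. The licensor offers 9.87 and keeps 30 − 9.87 = 20.13.
Round 3 (the licensee proposes): the licensor can get 20.13 next round, worth 0.65 × 20.13 = 13.0845 now; the licensee offers that and keeps 16.9155.
Round 2 (the licensor proposes): the licensee can get 16.9155 next round, worth 0.94 × 16.9155 = 15.90057 now; the licensor offers that and keeps 14.09943.
Round 1 (the licensee proposes): the licensor can get 14.09943 next round, worth 0.65 × 14.09943 = 9.1646295 now. The licensee offers 9.1646295 and keeps 30 − 9.1646295 = 20.8353705.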